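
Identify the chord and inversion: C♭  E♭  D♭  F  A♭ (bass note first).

Db dominant ninth, third inversion

The distinct note names are Cb, Eb, Db, F, Ab. Stacked in thirds they read Db–F–Ab–Cb–Eb, which is a dominant ninth chord on Db.
The lowest note is Cb, the seventh of the chord, so this is third inversion.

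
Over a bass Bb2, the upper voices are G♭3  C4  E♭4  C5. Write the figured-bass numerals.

The notes Bb, Gb, C, Eb stack in thirds as C–Eb–Gb–Bb — a C half-diminished seventh chord. The bass Bb is the seventh, so this is third inversion: figured 4/2.

4/2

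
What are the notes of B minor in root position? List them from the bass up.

B, D, F#

B minor is B–D–F#. Root position puts the root (B) in the bass, with the remaining tones above: B, D, F#.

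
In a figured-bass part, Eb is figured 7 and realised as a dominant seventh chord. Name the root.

Eb

The figures 7 mean the root of the chord is in the bass. If Eb is the root of a dominant seventh chord, the root is Eb (chord tones Eb–G–Bb–Db).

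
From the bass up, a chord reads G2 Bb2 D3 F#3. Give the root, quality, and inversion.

Reducing to letter names: G, Bb, D, F#. These stack in thirds as G–Bb–D–F# — a G minor-major seventh chord.
The lowest note is G, the root of the chord, so this is root position (figured bass 7).

G minor-major seventh, root position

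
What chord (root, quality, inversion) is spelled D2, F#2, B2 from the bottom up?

B minor, first inversion

Reducing to letter names: D, F#, B. These stack in thirds as B–D–F# — a B minor triad.
The lowest note is D, the third of the chord, so this is first inversion (figured bass 6).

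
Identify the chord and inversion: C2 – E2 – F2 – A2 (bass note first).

The pitch classes C, E, F, A arrange in thirds as F–A–C–E: an F major seventh chord.
C is the fifth of F major seventh; fifth in the bass means second inversion (figured bass 4/3).

F major seventh, second inversion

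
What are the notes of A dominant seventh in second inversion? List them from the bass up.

E, G, A, C#

Spelling A dominant seventh: A–C#–E–G. In second inversion the fifth is bass, giving E, G, A, C# from the bottom.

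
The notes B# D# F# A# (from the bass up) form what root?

B#, D#, F#, A# are the tones of a B# half-diminished seventh chord (B#–D#–F#–A#), making B# the root.

B#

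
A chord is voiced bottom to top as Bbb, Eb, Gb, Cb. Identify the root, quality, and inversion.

The distinct note names are Bbb, Eb, Gb, Cb. Stacked in thirds they read Cb–Eb–Gb–Bbb, which is a dominant seventh chord on Cb.
Bbb is the seventh of Cb dominant seventh; seventh in the bass means third inversion (figured bass 4/2).

Cb dominant seventh, third inversion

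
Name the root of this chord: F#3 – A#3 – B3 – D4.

B

F#, A#, B, D are the tones of a B minor-major seventh chord (B–D–F#–A#), making B the root.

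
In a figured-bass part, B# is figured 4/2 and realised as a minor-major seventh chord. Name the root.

The figures 4/2 mean the seventh of the chord is in the bass. If B# is the seventh of a minor-major seventh chord, the root is C# (chord tones C#–E–G#–B#).

C#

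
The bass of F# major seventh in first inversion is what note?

In first inversion the third is lowest. For F# major seventh (F#–A#–C#–E#) that is A#.

A#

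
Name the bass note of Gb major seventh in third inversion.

Gb major seventh is Gb–Bb–Db–F. Third inversion places the seventh in the bass: F.

F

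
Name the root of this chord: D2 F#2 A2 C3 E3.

D

Reordering D, F#, A, C, E into stacked thirds gives D–F#–A–C–E; the bottom of that stack, D, is the root.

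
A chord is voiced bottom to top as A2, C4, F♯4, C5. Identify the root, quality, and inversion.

F# diminished, first inversion

Reducing to letter names: A, C, F#. These stack in thirds as F#–A–C — an F# diminished triad.
A is the third of F# diminished; third in the bass means first inversion (figured bass 6).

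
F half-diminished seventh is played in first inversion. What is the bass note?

Ab

The third of F half-diminished seventh (F–Ab–Cb–Eb) is Ab; that is the bass in first inversion.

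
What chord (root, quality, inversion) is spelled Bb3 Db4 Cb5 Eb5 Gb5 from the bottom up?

The distinct note names are Bb, Db, Cb, Eb, Gb. Stacked in thirds they read Cb–Eb–Gb–Bb–Db, which is a major ninth chord on Cb.
Bb is the seventh of Cb major ninth; seventh in the bass means third inversion.

Cb major ninth, third inversion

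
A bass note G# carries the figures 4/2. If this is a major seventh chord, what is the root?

A

The figures 4/2 mean the seventh of the chord is in the bass. If G# is the seventh of a major seventh chord, the root is A (chord tones A–C#–E–G#).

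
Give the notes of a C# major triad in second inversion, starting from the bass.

Spelling C# major: C#–E#–G#. In second inversion the fifth is bass, giving G#, C#, E# from the bottom.

G#, C#, E#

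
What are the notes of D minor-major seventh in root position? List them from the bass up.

D, F, A, C#

The chord tones are D–F–A–C#. With the root (D) lowest for root position: D, F, A, C#.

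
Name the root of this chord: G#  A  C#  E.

The distinct letter names are G#, A, C#, E. Arranged as a stack of thirds they read A–C#–E–G#, so A is the root (an A major seventh chord).

A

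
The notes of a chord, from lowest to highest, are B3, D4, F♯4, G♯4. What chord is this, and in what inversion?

G# half-diminished seventh, first inversion

Reducing to letter names: B, D, F#, G#. These stack in thirds as G#–B–D–F# — a G# half-diminished seventh chord.
The lowest note is B, the third of the chord, so this is first inversion (figured bass 6/5).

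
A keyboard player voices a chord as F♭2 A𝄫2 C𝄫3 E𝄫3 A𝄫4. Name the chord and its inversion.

The distinct note names are Fb, Abb, Cbb, Ebb. Stacked in thirds they read Fb–Abb–Cbb–Ebb, which is a half-diminished seventh chord on Fb.
With the root (Fb) in the bass, the chord is in root position (figured bass 7).

Fb half-diminished seventh, root position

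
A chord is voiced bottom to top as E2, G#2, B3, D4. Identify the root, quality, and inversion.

E dominant seventh, root position

The pitch classes E, G#, B, D arrange in thirds as E–G#–B–D: an E dominant seventh chord.
E is the root of E dominant seventh; root in the bass means root position (figured bass 7).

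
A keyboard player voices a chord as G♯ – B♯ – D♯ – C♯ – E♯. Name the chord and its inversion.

The distinct note names are G#, B#, D#, C#, E#. Stacked in thirds they read C#–E#–G#–B#–D#, which is a major ninth chord on C#.
The lowest note is G#, the fifth of the chord, so this is second inversion.

C# major ninth, second inversion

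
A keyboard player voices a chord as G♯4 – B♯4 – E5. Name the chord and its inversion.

Reducing to letter names: G#, B#, E. These stack in thirds as E–G#–B# — an E augmented triad.
The lowest note is G#, the third of the chord, so this is first inversion (figured bass 6).

E augmented, first inversion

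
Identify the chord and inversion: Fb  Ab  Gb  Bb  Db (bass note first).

Gb dominant ninth, third inversion

The distinct note names are Fb, Ab, Gb, Bb, Db. Stacked in thirds they read Gb–Bb–Db–Fb–Ab, which is a dominant ninth chord on Gb.
Fb is the seventh of Gb dominant ninth; seventh in the bass means third inversion.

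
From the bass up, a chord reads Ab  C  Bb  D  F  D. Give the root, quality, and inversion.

The distinct note names are Ab, C, Bb, D, F. Stacked in thirds they read Bb–D–F–Ab–C, which is a dominant ninth chord on Bb.
With the seventh (Ab) in the bass, the chord is in third inversion.

Bb dominant ninth, third inversion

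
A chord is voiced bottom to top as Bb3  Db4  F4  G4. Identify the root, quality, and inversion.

The pitch classes Bb, Db, F, G arrange in thirds as G–Bb–Db–F: a G half-diminished seventh chord.
With the third (Bb) in the bass, the chord is in first inversion (figured bass 6/5).

G half-diminished seventh, first inversion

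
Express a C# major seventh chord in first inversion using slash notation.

First inversion of C# major seventh has the third (E#) in the bass. As a slash chord: C#maj7/E#.

C#maj7/E#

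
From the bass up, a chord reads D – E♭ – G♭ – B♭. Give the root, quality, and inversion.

Eb minor-major seventh, third inversion

Reducing to letter names: D, Eb, Gb, Bb. These stack in thirds as Eb–Gb–Bb–D — an Eb minor-major seventh chord.
D is the seventh of Eb minor-major seventh; seventh in the bass means third inversion (figured bass 4/2).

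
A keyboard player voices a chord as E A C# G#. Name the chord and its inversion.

Reducing to letter names: E, A, C#, G#. These stack in thirds as A–C#–E–G# — an A major seventh chord.
With the fifth (E) in the bass, the chord is in second inversion (figured bass 4/3).

A major seventh, second inversion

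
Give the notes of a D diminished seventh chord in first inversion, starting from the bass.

Spelling D diminished seventh: D–F–Ab–Cb. In first inversion the third is bass, giving F, Ab, Cb, D from the bottom.

F, Ab, Cb, D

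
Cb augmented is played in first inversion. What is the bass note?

In first inversion the third is lowest. For Cb augmented (Cb–Eb–G) that is Eb.

Eb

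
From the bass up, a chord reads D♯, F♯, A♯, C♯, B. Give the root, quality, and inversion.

B major ninth, first inversion

The distinct note names are D#, F#, A#, C#, B. Stacked in thirds they read B–D#–F#–A#–C#, which is a major ninth chord on B.
The lowest note is D#, the third of the chord, so this is first inversion.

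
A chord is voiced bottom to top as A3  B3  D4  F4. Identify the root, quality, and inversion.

The pitch classes A, B, D, F arrange in thirds as B–D–F–A: a B half-diminished seventh chord.
The lowest note is A, the seventh of the chord, so this is third inversion (figured bass 4/2).

B half-diminished seventh, third inversion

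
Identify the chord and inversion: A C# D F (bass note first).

The distinct note names are A, C#, D, F. Stacked in thirds they read D–F–A–C#, which is a minor-major seventh chord on D.
A is the fifth of D minor-major seventh; fifth in the bass means second inversion (figured bass 4/3).

D minor-major seventh, second inversion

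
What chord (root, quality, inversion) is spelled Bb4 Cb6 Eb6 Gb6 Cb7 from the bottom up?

Reducing to letter names: Bb, Cb, Eb, Gb. These stack in thirds as Cb–Eb–Gb–Bb — a Cb major seventh chord.
With the seventh (Bb) in the bass, the chord is in third inversion (figured bass 4/2).

Cb major seventh, third inversion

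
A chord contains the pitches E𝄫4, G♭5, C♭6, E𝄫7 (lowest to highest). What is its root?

The distinct letter names are Ebb, Gb, Cb. Arranged as a stack of thirds they read Cb–Ebb–Gb, so Cb is the root (a Cb minor triad).

Cb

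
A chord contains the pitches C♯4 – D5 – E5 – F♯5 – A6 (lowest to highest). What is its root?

C#, D, E, F#, A are the tones of a D major ninth chord (D–F#–A–C#–E), making D the root.

D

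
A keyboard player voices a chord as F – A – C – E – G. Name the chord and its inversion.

F major ninth, root position

The distinct note names are F, A, C, E, G. Stacked in thirds they read F–A–C–E–G, which is a major ninth chord on F.
With the root (F) in the bass, the chord is in root position.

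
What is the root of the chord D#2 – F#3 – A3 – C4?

D#

D#, F#, A, C are the tones of a D# diminished seventh chord (D#–F#–A–C), making D# the root.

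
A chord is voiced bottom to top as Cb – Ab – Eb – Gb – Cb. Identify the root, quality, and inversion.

Ab minor seventh, first inversion

The distinct note names are Cb, Ab, Eb, Gb. Stacked in thirds they read Ab–Cb–Eb–Gb, which is a minor seventh chord on Ab.
With the third (Cb) in the bass, the chord is in first inversion (figured bass 6/5).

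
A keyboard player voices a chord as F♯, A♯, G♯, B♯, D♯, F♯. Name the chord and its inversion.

Reducing to letter names: F#, A#, G#, B#, D#. These stack in thirds as G#–B#–D#–F#–A# — a G# dominant ninth chord.
F# is the seventh of G# dominant ninth; seventh in the bass means third inversion.

G# dominant ninth, third inversion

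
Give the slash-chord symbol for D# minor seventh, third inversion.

Third inversion of D# minor seventh has the seventh (C#) in the bass. As a slash chord: D#m7/C#.

D#m7/C#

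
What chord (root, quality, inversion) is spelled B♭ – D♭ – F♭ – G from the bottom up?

G diminished seventh, first inversion

The pitch classes Bb, Db, Fb, G arrange in thirds as G–Bb–Db–Fb: a G diminished seventh chord.
The lowest note is Bb, the third of the chord, so this is first inversion (figured bass 6/5).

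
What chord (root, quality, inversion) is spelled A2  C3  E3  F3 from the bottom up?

Reducing to letter names: A, C, E, F. These stack in thirds as F–A–C–E — an F major seventh chord.
With the third (A) in the bass, the chord is in first inversion (figured bass 6/5).

F major seventh, first inversion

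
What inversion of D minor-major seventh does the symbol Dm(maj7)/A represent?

second inversion

Dm(maj7)/A means D minor-major seventh with A in the bass. A is the fifth of D minor-major seventh (D–F–A–C#), so this is second inversion.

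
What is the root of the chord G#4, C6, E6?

The distinct letter names are G#, C, E. Arranged as a stack of thirds they read C–E–G#, so C is the root (a C augmented triad).

C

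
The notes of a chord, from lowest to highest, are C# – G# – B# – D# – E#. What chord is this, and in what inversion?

Reducing to letter names: C#, G#, B#, D#, E#. These stack in thirds as C#–E#–G#–B#–D# — a C# major ninth chord.
With the root (C#) in the bass, the chord is in root position.

C# major ninth, root position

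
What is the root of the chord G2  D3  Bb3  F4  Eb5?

Reordering G, D, Bb, F, Eb into stacked thirds gives Eb–G–Bb–D–F; the bottom of that stack, Eb, is the root.

Eb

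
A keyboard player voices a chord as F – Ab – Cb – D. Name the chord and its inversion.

D diminished seventh, first inversion

Reducing to letter names: F, Ab, Cb, D. These stack in thirds as D–F–Ab–Cb — a D diminished seventh chord.
With the third (F) in the bass, the chord is in first inversion (figured bass 6/5).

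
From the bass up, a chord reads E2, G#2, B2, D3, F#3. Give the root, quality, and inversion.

E dominant ninth, root position

The distinct note names are E, G#, B, D, F#. Stacked in thirds they read E–G#–B–D–F#, which is a dominant ninth chord on E.
The lowest note is E, the root of the chord, so this is root position.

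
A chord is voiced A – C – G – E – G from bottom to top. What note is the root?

The distinct letter names are A, C, G, E. Arranged as a stack of thirds they read A–C–E–G, so A is the root (an A minor seventh chord).

A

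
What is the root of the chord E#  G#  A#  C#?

The distinct letter names are E#, G#, A#, C#. Arranged as a stack of thirds they read A#–C#–E#–G#, so A# is the root (an A# minor seventh chord).

A#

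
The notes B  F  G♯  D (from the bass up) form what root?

Reordering B, F, G#, D into stacked thirds gives G#–B–D–F; the bottom of that stack, G#, is the root.

G#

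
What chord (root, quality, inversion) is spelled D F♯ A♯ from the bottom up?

D augmented, root position

Reducing to letter names: D, F#, A#. These stack in thirds as D–F#–A# — a D augmented triad.
With the root (D) in the bass, the chord is in root position (figured bass 5/3).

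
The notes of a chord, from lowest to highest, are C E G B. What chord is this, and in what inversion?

C major seventh, root position

Reducing to letter names: C, E, G, B. These stack in thirds as C–E–G–B — a C major seventh chord.
The lowest note is C, the root of the chord, so this is root position (figured bass 7).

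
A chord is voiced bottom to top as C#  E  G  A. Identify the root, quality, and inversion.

A dominant seventh, first inversion

Reducing to letter names: C#, E, G, A. These stack in thirds as A–C#–E–G — an A dominant seventh chord.
The lowest note is C#, the third of the chord, so this is first inversion (figured bass 6/5).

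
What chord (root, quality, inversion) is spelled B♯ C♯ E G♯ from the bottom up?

C# minor-major seventh, third inversion

The distinct note names are B#, C#, E, G#. Stacked in thirds they read C#–E–G#–B#, which is a minor-major seventh chord on C#.
With the seventh (B#) in the bass, the chord is in third inversion (figured bass 4/2).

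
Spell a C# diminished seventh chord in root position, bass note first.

The chord tones are C#–E–G–Bb. With the root (C#) lowest for root position: C#, E, G, Bb.

C#, E, G, Bb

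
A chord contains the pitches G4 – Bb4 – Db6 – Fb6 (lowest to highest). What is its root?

Reordering G, Bb, Db, Fb into stacked thirds gives G–Bb–Db–Fb; the bottom of that stack, G, is the root.

G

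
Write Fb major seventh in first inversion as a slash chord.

First inversion of Fb major seventh has the third (Ab) in the bass. As a slash chord: Fbmaj7/Ab.

Fbmaj7/Ab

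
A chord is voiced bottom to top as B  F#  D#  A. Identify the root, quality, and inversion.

The pitch classes B, F#, D#, A arrange in thirds as B–D#–F#–A: a B dominant seventh chord.
With the root (B) in the bass, the chord is in root position (figured bass 7).

B dominant seventh, root position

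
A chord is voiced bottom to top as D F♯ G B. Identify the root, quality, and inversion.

The distinct note names are D, F#, G, B. Stacked in thirds they read G–B–D–F#, which is a major seventh chord on G.
With the fifth (D) in the bass, the chord is in second inversion (figured bass 4/3).

G major seventh, second inversion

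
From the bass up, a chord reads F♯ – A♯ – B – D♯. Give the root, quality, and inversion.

The distinct note names are F#, A#, B, D#. Stacked in thirds they read B–D#–F#–A#, which is a major seventh chord on B.
With the fifth (F#) in the bass, the chord is in second inversion (figured bass 4/3).

B major seventh, second inversion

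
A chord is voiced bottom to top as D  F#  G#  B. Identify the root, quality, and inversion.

G# half-diminished seventh, second inversion

Reducing to letter names: D, F#, G#, B. These stack in thirds as G#–B–D–F# — a G# half-diminished seventh chord.
D is the fifth of G# half-diminished seventh; fifth in the bass means second inversion (figured bass 4/3).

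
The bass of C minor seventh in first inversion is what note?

In first inversion the third is lowest. For C minor seventh (C–Eb–G–Bb) that is Eb.

Eb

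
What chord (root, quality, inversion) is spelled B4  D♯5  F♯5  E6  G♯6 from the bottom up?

The distinct note names are B, D#, F#, E, G#. Stacked in thirds they read E–G#–B–D#–F#, which is a major ninth chord on E.
With the fifth (B) in the bass, the chord is in second inversion.

E major ninth, second inversion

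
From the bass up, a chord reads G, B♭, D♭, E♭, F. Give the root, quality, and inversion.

The pitch classes G, Bb, Db, Eb, F arrange in thirds as Eb–G–Bb–Db–F: an Eb dominant ninth chord.
G is the third of Eb dominant ninth; third in the bass means first inversion.

Eb dominant ninth, first inversion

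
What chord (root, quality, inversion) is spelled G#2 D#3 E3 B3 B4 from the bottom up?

E major seventh, first inversion

Reducing to letter names: G#, D#, E, B. These stack in thirds as E–G#–B–D# — an E major seventh chord.
G# is the third of E major seventh; third in the bass means first inversion (figured bass 6/5).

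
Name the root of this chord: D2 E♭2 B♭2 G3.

D, Eb, Bb, G are the tones of an Eb major seventh chord (Eb–G–Bb–D), making Eb the root.

Eb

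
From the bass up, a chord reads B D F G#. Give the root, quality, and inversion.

G# diminished seventh, first inversion

Reducing to letter names: B, D, F, G#. These stack in thirds as G#–B–D–F — a G# diminished seventh chord.
The lowest note is B, the third of the chord, so this is first inversion (figured bass 6/5).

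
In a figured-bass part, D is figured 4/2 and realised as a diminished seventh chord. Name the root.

The figures 4/2 mean the seventh of the chord is in the bass. If D is the seventh of a diminished seventh chord, the root is E# (chord tones E#–G#–B–D).

E#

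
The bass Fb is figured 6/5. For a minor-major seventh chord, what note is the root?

Db

The figures 6/5 mean the third of the chord is in the bass. If Fb is the third of a minor-major seventh chord, the root is Db (chord tones Db–Fb–Ab–C).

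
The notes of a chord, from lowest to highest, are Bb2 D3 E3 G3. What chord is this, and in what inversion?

The distinct note names are Bb, D, E, G. Stacked in thirds they read E–G–Bb–D, which is a half-diminished seventh chord on E.
The lowest note is Bb, the fifth of the chord, so this is second inversion (figured bass 4/3).

E half-diminished seventh, second inversion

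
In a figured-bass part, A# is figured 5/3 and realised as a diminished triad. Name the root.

The figures 5/3 mean the root of the chord is in the bass. If A# is the root of a diminished triad, the root is A# (chord tones A#–C#–E).

A#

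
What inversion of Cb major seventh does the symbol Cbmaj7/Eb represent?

first inversion

Cbmaj7/Eb means Cb major seventh with Eb in the bass. Eb is the third of Cb major seventh (Cb–Eb–Gb–Bb), so this is first inversion.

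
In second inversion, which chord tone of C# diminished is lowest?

C# diminished is C#–E–G. Second inversion places the fifth in the bass: G.

G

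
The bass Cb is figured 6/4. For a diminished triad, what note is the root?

The figures 6/4 mean the fifth of the chord is in the bass. If Cb is the fifth of a diminished triad, the root is F (chord tones F–Ab–Cb).

F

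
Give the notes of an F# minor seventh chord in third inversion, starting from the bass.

E, F#, A, C#

F# minor seventh is F#–A–C#–E. Third inversion puts the seventh (E) in the bass, with the remaining tones above: E, F#, A, C#.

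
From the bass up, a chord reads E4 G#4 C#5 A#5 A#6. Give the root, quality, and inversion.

The pitch classes E, G#, C#, A# arrange in thirds as A#–C#–E–G#: an A# half-diminished seventh chord.
With the fifth (E) in the bass, the chord is in second inversion (figured bass 4/3).

A# half-diminished seventh, second inversion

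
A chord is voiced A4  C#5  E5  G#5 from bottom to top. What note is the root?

Reordering A, C#, E, G# into stacked thirds gives A–C#–E–G#; the bottom of that stack, A, is the root.

A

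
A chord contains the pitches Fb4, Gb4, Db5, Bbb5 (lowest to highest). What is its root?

Gb

Reordering Fb, Gb, Db, Bbb into stacked thirds gives Gb–Bbb–Db–Fb; the bottom of that stack, Gb, is the root.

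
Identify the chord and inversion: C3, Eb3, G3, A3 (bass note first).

A half-diminished seventh, first inversion

The pitch classes C, Eb, G, A arrange in thirds as A–C–Eb–G: an A half-diminished seventh chord.
With the third (C) in the bass, the chord is in first inversion (figured bass 6/5).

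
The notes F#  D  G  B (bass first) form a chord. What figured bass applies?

The notes F#, D, G, B stack in thirds as G–B–D–F# — a G major seventh chord. The bass F# is the seventh, so this is third inversion: figured 4/2.

4/2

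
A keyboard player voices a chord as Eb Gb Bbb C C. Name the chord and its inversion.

C diminished seventh, first inversion

The pitch classes Eb, Gb, Bbb, C arrange in thirds as C–Eb–Gb–Bbb: a C diminished seventh chord.
Eb is the third of C diminished seventh; third in the bass means first inversion (figured bass 6/5).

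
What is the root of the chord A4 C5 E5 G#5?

The distinct letter names are A, C, E, G#. Arranged as a stack of thirds they read A–C–E–G#, so A is the root (an A minor-major seventh chord).

A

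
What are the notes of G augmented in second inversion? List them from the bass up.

D#, G, B

G augmented is G–B–D#. Second inversion puts the fifth (D#) in the bass, with the remaining tones above: D#, G, B.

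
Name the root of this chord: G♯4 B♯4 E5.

G#, B#, E are the tones of an E augmented triad (E–G#–B#), making E the root.

E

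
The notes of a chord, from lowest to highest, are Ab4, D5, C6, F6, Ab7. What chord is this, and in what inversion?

The distinct note names are Ab, D, C, F. Stacked in thirds they read D–F–Ab–C, which is a half-diminished seventh chord on D.
Ab is the fifth of D half-diminished seventh; fifth in the bass means second inversion (figured bass 4/3).

D half-diminished seventh, second inversion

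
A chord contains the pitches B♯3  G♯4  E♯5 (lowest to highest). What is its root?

The distinct letter names are B#, G#, E#. Arranged as a stack of thirds they read E#–G#–B#, so E# is the root (an E# minor triad).

E#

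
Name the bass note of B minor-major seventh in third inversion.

In third inversion the seventh is lowest. For B minor-major seventh (B–D–F#–A#) that is A#.

A#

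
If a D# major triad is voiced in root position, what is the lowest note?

The root of D# major (D#–F##–A#) is D#; that is the bass in root position.

D#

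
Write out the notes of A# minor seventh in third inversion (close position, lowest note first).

G#, A#, C#, E#

Spelling A# minor seventh: A#–C#–E#–G#. In third inversion the seventh is bass, giving G#, A#, C#, E# from the bottom.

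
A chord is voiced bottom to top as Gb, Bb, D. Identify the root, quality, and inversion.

Gb augmented, root position

Reducing to letter names: Gb, Bb, D. These stack in thirds as Gb–Bb–D — a Gb augmented triad.
The lowest note is Gb, the root of the chord, so this is root position (figured bass 5/3).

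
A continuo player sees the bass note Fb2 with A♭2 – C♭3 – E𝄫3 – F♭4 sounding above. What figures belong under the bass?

The notes Fb, Ab, Cb, Ebb stack in thirds as Fb–Ab–Cb–Ebb — an Fb dominant seventh chord. The bass Fb is the root, so this is root position: figured 7.

7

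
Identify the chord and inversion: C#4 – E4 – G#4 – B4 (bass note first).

C# minor seventh, root position

Reducing to letter names: C#, E, G#, B. These stack in thirds as C#–E–G#–B — a C# minor seventh chord.
With the root (C#) in the bass, the chord is in root position (figured bass 7).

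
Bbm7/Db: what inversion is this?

first inversion

Bbm7/Db means Bb minor seventh with Db in the bass. Db is the third of Bb minor seventh (Bb–Db–F–Ab), so this is first inversion.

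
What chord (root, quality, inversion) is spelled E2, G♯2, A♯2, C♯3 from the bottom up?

A# half-diminished seventh, second inversion

The pitch classes E, G#, A#, C# arrange in thirds as A#–C#–E–G#: an A# half-diminished seventh chord.
E is the fifth of A# half-diminished seventh; fifth in the bass means second inversion (figured bass 4/3).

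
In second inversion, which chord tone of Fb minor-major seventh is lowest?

Fb minor-major seventh is Fb–Abb–Cb–Eb. Second inversion places the fifth in the bass: Cb.

Cb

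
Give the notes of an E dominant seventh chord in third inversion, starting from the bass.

D, E, G#, B

E dominant seventh is E–G#–B–D. Third inversion puts the seventh (D) in the bass, with the remaining tones above: D, E, G#, B.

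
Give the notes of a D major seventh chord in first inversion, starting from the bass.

D major seventh is D–F#–A–C#. First inversion puts the third (F#) in the bass, with the remaining tones above: F#, A, C#, D.

F#, A, C#, D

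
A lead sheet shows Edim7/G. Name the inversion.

Edim7/G means E diminished seventh with G in the bass. G is the third of E diminished seventh (E–G–Bb–Db), so this is first inversion.

first inversion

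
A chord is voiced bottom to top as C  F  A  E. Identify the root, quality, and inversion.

F major seventh, second inversion

Reducing to letter names: C, F, A, E. These stack in thirds as F–A–C–E — an F major seventh chord.
C is the fifth of F major seventh; fifth in the bass means second inversion (figured bass 4/3).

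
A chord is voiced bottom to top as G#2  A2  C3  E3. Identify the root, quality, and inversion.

The distinct note names are G#, A, C, E. Stacked in thirds they read A–C–E–G#, which is a minor-major seventh chord on A.
With the seventh (G#) in the bass, the chord is in third inversion (figured bass 4/2).

A minor-major seventh, third inversion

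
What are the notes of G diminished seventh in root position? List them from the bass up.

G, Bb, Db, Fb

Spelling G diminished seventh: G–Bb–Db–Fb. In root position the root is bass, giving G, Bb, Db, Fb from the bottom.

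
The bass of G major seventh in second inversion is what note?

In second inversion the fifth is lowest. For G major seventh (G–B–D–F#) that is D.

D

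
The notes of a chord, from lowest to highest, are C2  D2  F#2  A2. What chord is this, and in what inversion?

D dominant seventh, third inversion

Reducing to letter names: C, D, F#, A. These stack in thirds as D–F#–A–C — a D dominant seventh chord.
C is the seventh of D dominant seventh; seventh in the bass means third inversion (figured bass 4/2).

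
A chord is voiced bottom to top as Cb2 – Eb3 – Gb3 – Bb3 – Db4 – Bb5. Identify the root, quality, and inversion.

Reducing to letter names: Cb, Eb, Gb, Bb, Db. These stack in thirds as Cb–Eb–Gb–Bb–Db — a Cb major ninth chord.
With the root (Cb) in the bass, the chord is in root position.

Cb major ninth, root position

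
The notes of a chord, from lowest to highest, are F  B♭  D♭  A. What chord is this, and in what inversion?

Bb minor-major seventh, second inversion

Reducing to letter names: F, Bb, Db, A. These stack in thirds as Bb–Db–F–A — a Bb minor-major seventh chord.
The lowest note is F, the fifth of the chord, so this is second inversion (figured bass 4/3).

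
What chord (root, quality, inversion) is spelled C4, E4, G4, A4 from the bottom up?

Reducing to letter names: C, E, G, A. These stack in thirds as A–C–E–G — an A minor seventh chord.
C is the third of A minor seventh; third in the bass means first inversion (figured bass 6/5).

A minor seventh, first inversion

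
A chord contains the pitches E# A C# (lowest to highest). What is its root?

The distinct letter names are E#, A, C#. Arranged as a stack of thirds they read A–C#–E#, so A is the root (an A augmented triad).

A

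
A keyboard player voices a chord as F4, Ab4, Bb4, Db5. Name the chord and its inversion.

The pitch classes F, Ab, Bb, Db arrange in thirds as Bb–Db–F–Ab: a Bb minor seventh chord.
F is the fifth of Bb minor seventh; fifth in the bass means second inversion (figured bass 4/3).

Bb minor seventh, second inversion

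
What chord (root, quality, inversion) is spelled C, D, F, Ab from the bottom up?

D half-diminished seventh, third inversion

Reducing to letter names: C, D, F, Ab. These stack in thirds as D–F–Ab–C — a D half-diminished seventh chord.
With the seventh (C) in the bass, the chord is in third inversion (figured bass 4/2).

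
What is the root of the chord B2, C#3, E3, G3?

C#

The distinct letter names are B, C#, E, G. Arranged as a stack of thirds they read C#–E–G–B, so C# is the root (a C# half-diminished seventh chord).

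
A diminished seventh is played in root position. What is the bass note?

The root of A diminished seventh (A–C–Eb–Gb) is A; that is the bass in root position.

A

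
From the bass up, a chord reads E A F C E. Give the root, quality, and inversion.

F major seventh, third inversion

The pitch classes E, A, F, C arrange in thirds as F–A–C–E: an F major seventh chord.
With the seventh (E) in the bass, the chord is in third inversion (figured bass 4/2).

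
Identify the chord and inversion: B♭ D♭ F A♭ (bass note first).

The distinct note names are Bb, Db, F, Ab. Stacked in thirds they read Bb–Db–F–Ab, which is a minor seventh chord on Bb.
Bb is the root of Bb minor seventh; root in the bass means root position (figured bass 7).

Bb minor seventh, root position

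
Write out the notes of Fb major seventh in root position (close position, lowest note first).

Fb, Ab, Cb, Eb

The chord tones are Fb–Ab–Cb–Eb. With the root (Fb) lowest for root position: Fb, Ab, Cb, Eb.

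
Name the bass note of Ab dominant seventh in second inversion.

The fifth of Ab dominant seventh (Ab–C–Eb–Gb) is Eb; that is the bass in second inversion.

Eb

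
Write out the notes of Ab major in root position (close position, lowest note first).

Ab major is Ab–C–Eb. Root position puts the root (Ab) in the bass, with the remaining tones above: Ab, C, Eb.

Ab, C, Eb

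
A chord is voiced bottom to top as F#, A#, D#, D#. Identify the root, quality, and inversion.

The distinct note names are F#, A#, D#. Stacked in thirds they read D#–F#–A#, which is a minor triad on D#.
F# is the third of D# minor; third in the bass means first inversion (figured bass 6).

D# minor, first inversion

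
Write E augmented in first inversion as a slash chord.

First inversion of E augmented has the third (G#) in the bass. As a slash chord: Eaug/G#.

Eaug/G#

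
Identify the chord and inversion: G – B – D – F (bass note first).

The pitch classes G, B, D, F arrange in thirds as G–B–D–F: a G dominant seventh chord.
With the root (G) in the bass, the chord is in root position (figured bass 7).

G dominant seventh, root position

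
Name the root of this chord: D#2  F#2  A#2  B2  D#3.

B

The distinct letter names are D#, F#, A#, B. Arranged as a stack of thirds they read B–D#–F#–A#, so B is the root (a B major seventh chord).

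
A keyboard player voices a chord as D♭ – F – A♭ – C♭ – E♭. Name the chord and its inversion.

Db dominant ninth, root position

Reducing to letter names: Db, F, Ab, Cb, Eb. These stack in thirds as Db–F–Ab–Cb–Eb — a Db dominant ninth chord.
The lowest note is Db, the root of the chord, so this is root position.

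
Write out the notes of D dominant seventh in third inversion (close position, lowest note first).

D dominant seventh is D–F#–A–C. Third inversion puts the seventh (C) in the bass, with the remaining tones above: C, D, F#, A.

C, D, F#, A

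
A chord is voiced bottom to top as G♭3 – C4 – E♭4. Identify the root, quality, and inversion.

C diminished, second inversion

The distinct note names are Gb, C, Eb. Stacked in thirds they read C–Eb–Gb, which is a diminished triad on C.
The lowest note is Gb, the fifth of the chord, so this is second inversion (figured bass 6/4).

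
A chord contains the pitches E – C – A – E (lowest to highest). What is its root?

A

The distinct letter names are E, C, A. Arranged as a stack of thirds they read A–C–E, so A is the root (an A minor triad).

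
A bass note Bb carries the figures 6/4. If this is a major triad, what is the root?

The figures 6/4 mean the fifth of the chord is in the bass. If Bb is the fifth of a major triad, the root is Eb (chord tones Eb–G–Bb).

Eb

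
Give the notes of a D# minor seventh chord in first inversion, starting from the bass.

The chord tones are D#–F#–A#–C#. With the third (F#) lowest for first inversion: F#, A#, C#, D#.

F#, A#, C#, D#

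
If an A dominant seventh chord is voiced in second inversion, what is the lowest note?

A dominant seventh is A–C#–E–G. Second inversion places the fifth in the bass: E.

E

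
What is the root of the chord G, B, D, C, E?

G, B, D, C, E are the tones of a C major ninth chord (C–E–G–B–D), making C the root.

C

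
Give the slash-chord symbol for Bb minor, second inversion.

Bbm/F

Second inversion of Bb minor has the fifth (F) in the bass. As a slash chord: Bbm/F.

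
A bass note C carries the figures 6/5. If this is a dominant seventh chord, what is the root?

Ab

The figures 6/5 mean the third of the chord is in the bass. If C is the third of a dominant seventh chord, the root is Ab (chord tones Ab–C–Eb–Gb).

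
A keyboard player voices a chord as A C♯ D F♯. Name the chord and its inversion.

D major seventh, second inversion

The distinct note names are A, C#, D, F#. Stacked in thirds they read D–F#–A–C#, which is a major seventh chord on D.
A is the fifth of D major seventh; fifth in the bass means second inversion (figured bass 4/3).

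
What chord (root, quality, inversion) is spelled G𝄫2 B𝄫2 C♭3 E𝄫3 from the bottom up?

Cb half-diminished seventh, second inversion

The distinct note names are Gbb, Bbb, Cb, Ebb. Stacked in thirds they read Cb–Ebb–Gbb–Bbb, which is a half-diminished seventh chord on Cb.
With the fifth (Gbb) in the bass, the chord is in second inversion (figured bass 4/3).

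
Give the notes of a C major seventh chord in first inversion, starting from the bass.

E, G, B, C

Spelling C major seventh: C–E–G–B. In first inversion the third is bass, giving E, G, B, C from the bottom.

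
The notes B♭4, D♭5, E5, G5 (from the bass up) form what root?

E

Bb, Db, E, G are the tones of an E diminished seventh chord (E–G–Bb–Db), making E the root.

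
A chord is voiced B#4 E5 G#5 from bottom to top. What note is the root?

E

Reordering B#, E, G# into stacked thirds gives E–G#–B#; the bottom of that stack, E, is the root.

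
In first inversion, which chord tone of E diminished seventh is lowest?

The third of E diminished seventh (E–G–Bb–Db) is G; that is the bass in first inversion.

G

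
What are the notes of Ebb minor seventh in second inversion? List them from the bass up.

The chord tones are Ebb–Gbb–Bbb–Dbb. With the fifth (Bbb) lowest for second inversion: Bbb, Dbb, Ebb, Gbb.

Bbb, Dbb, Ebb, Gbb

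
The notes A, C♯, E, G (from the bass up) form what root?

The distinct letter names are A, C#, E, G. Arranged as a stack of thirds they read A–C#–E–G, so A is the root (an A dominant seventh chord).

A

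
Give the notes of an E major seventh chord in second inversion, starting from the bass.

The chord tones are E–G#–B–D#. With the fifth (B) lowest for second inversion: B, D#, E, G#.

B, D#, E, G#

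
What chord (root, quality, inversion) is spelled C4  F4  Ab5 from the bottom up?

F minor, second inversion

Reducing to letter names: C, F, Ab. These stack in thirds as F–Ab–C — an F minor triad.
C is the fifth of F minor; fifth in the bass means second inversion (figured bass 6/4).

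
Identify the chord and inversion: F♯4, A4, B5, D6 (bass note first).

B minor seventh, second inversion

The pitch classes F#, A, B, D arrange in thirds as B–D–F#–A: a B minor seventh chord.
F# is the fifth of B minor seventh; fifth in the bass means second inversion (figured bass 4/3).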